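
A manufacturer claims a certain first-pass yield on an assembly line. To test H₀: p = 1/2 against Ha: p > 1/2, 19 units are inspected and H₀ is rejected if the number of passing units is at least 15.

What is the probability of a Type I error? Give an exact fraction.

α = P(reject H₀ | H₀ true) = P(Y ≥ 15 | p = 1/2), with Y ~ Binomial(19, 1/2).
That's C(19,15) + C(19,16) + C(19,17) + C(19,18) + C(19,19) over 2^19, i.e. (3876 + 969 + 171 + 19 + 1)/524288 = 5036/524288 = 1259/131072.

1259/131072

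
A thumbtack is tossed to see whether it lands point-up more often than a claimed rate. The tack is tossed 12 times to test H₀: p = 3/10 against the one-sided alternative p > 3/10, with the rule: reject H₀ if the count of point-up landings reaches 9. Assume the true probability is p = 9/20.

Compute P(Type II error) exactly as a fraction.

Under the alternative p = 9/20, X ~ Binomial(12, 9/20); β is the probability the test does not reject, P(X < 9).
Summing C(12,j)·(9/20)^j·(11/20)^{12-j} for j = 0..8 gives 790057068555953/819200000000000.

790057068555953/819200000000000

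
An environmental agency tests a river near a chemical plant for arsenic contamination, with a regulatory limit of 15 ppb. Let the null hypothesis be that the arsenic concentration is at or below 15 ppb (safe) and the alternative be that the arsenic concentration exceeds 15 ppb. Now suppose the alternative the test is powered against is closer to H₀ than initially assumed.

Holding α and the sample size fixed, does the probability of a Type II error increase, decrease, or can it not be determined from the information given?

A smaller true effect puts the Ha sampling distribution closer to H₀, so more of it falls in the non-rejection region.

It increases.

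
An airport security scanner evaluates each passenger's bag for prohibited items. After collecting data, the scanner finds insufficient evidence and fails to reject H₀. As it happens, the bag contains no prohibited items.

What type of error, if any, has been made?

No error (correct decision).

The conventional null hypothesis here is that the bag contains no prohibited items.
The test retained a true H₀ — the decision matches the true state.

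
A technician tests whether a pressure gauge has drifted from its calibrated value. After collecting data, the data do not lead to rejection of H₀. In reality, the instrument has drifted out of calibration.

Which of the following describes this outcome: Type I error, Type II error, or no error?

The conventional null hypothesis here is that the instrument is correctly calibrated.
H₀ was not rejected, but H₀ is actually false.
Failing to reject a false null hypothesis is a Type II error (false negative).

Type II error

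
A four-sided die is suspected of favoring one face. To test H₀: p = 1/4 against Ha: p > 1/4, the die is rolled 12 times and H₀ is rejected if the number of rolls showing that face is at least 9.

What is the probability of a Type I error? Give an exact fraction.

α = P(reject H₀ | H₀ true) = P(S ≥ 9 | p = 1/4), with S ~ Binomial(12, 1/4).
Adding the binomial terms for j = 9 through 12 with p = 1/4 yields 6571/16777216.

6571/16777216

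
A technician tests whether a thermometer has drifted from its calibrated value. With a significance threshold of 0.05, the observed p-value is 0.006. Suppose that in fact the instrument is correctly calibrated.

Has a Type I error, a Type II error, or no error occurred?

The conventional null hypothesis is that the instrument is correctly calibrated.
Since p = 0.006 < α = 0.05, H₀ is rejected.
H₀ is true (actually the instrument is correctly calibrated).
Rejecting a true H₀ is a Type I error.

Type I error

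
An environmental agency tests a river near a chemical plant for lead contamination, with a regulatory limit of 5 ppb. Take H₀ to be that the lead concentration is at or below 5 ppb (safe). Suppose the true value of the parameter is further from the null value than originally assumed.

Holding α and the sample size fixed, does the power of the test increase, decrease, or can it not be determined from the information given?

The further the true parameter sits from the null value, the more of the Ha sampling distribution falls in the rejection region.
Since power = 1 − β and β decreases, power increases.

It increases.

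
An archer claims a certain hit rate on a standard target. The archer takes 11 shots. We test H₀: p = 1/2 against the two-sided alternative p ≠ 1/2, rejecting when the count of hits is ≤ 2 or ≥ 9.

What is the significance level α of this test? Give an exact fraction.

Under H₀, S ~ Binomial(11, 1/2); α is the probability of landing in either tail, P(S ≤ 2) + P(S ≥ 9).
The two tails are symmetric, so α = 2·(1 + 11 + 55)/2^11 = 134/2048 = 67/1024.

67/1024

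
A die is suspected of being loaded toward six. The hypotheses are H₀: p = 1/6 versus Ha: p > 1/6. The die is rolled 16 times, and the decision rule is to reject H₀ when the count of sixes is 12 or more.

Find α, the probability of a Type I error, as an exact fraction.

Under H₀, S ~ Binomial(16, 1/6), and α = P(S ≥ 12).
Adding the binomial terms for j = 12 through 16 with p = 1/6 yields 134509/313456656384.

134509/313456656384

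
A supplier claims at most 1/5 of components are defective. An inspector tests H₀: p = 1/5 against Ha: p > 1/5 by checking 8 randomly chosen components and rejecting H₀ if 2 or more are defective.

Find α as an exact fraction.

Under H₀, S ~ Binomial(8, 1/5); the Type I error rate is P(S ≥ 2).
Via the complement, α = 1 − Σ_{j=0}^{1} C(8,j)(1/5)^j(4/5)^{8-j} = 194017/390625.

194017/390625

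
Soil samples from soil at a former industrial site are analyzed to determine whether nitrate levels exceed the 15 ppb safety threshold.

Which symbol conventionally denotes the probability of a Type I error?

α

P(Type I error) = P(reject H₀ | H₀ true) = α, the significance level.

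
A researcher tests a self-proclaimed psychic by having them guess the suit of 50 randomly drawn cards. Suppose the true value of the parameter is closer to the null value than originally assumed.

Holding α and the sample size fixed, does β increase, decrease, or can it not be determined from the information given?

A smaller departure from H₀ means the test statistic under Ha is distributed closer to where it would be under H₀; rejection becomes less likely.

It increases.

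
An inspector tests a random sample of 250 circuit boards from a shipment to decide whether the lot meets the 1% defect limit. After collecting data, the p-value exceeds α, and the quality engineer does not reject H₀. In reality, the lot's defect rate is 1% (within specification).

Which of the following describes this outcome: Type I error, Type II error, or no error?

The conventional null hypothesis here is that the lot's defect rate is 1% (within specification).
The test retained a true H₀ — the decision matches the true state.

Neither — the decision is correct.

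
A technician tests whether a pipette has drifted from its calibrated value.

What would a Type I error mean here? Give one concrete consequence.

With the conventional null hypothesis that the instrument is correctly calibrated:
A Type I error is rejecting H₀ when H₀ is true.
Here that means pulling the instrument for recalibration when actually the instrument is correctly calibrated.

A Type I error would mean concluding that the instrument has drifted out of calibration when in fact the instrument is correctly calibrated. Consequence: a properly working instrument is taken offline unnecessarily.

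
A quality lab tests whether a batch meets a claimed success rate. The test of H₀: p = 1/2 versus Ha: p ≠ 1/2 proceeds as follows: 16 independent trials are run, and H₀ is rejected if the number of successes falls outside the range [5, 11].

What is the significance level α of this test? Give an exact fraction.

Under H₀, K ~ Binomial(16, 1/2); α is the probability of landing in either tail, P(K ≤ 4) + P(K ≥ 12).
Each tail has probability (1 + 16 + 120 + 560 + 1820)/65536; doubling gives α = 5034/65536 = 2517/32768.

2517/32768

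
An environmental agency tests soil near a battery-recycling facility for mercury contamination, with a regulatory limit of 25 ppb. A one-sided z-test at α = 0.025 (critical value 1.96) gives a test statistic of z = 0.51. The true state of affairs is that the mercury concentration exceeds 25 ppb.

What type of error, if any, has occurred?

The conventional null hypothesis is that the mercury concentration is at or below 25 ppb (safe).
Since z = 0.51 ≤ z* = 1.96, H₀ is not rejected.
H₀ is false (actually the mercury concentration exceeds 25 ppb).
Failing to reject a false H₀ is a Type II error.

Type II error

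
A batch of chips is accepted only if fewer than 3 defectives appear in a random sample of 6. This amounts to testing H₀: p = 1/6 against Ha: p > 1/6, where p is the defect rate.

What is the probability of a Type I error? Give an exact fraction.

α = P(reject H₀ | H₀ true) = P(S ≥ 3 | p = 1/6), S ~ Binomial(6, 1/6).
Via the complement, α = 1 − Σ_{j=0}^{2} C(6,j)(1/6)^j(5/6)^{6-j} = 1453/23328.

1453/23328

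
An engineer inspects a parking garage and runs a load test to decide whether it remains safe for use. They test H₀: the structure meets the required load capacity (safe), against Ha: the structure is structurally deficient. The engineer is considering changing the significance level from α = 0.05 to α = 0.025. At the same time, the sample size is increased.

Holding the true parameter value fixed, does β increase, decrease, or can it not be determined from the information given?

The first change alone would make β increase; the second alone would make β decrease. Which effect dominates depends on the magnitudes, which are not given.

Cannot be determined from the information given.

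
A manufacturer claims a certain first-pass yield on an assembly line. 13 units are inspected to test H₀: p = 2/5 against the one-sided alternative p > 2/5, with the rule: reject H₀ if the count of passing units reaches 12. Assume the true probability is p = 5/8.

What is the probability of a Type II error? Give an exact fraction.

134753406597/137438953472

Under the alternative p = 5/8, S ~ Binomial(13, 5/8); β is the probability the test does not reject, P(S < 12).
Equivalently, β = 1 − P(S ≥ 12) = 134753406597/137438953472.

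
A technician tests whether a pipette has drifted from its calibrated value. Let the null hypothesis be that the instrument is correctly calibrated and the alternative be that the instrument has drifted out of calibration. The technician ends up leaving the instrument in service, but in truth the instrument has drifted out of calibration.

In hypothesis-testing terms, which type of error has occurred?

Type II error

'Leaving the instrument in service' corresponds to failing to reject H₀.
H₀ was not rejected but H₀ is false — a Type II error (false negative).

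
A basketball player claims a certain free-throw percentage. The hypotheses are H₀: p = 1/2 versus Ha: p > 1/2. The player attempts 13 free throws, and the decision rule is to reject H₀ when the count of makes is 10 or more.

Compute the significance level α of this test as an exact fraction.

α = P(reject H₀ | H₀ true) = P(S ≥ 10 | p = 1/2), with S ~ Binomial(13, 1/2).
P(S ≥ 10) = [C(13,10) + C(13,11) + C(13,12) + C(13,13)] / 2^13 = (286 + 78 + 13 + 1) / 8192 = 378/8192 = 189/4096.

189/4096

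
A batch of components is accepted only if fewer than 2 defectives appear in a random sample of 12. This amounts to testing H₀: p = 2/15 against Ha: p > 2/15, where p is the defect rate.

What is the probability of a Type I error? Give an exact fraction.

63436403311256/129746337890625

α = P(reject H₀ | H₀ true) = P(K ≥ 2 | p = 2/15), K ~ Binomial(12, 2/15).
Via the complement, α = 1 − Σ_{j=0}^{1} C(12,j)(2/15)^j(13/15)^{12-j} = 63436403311256/129746337890625.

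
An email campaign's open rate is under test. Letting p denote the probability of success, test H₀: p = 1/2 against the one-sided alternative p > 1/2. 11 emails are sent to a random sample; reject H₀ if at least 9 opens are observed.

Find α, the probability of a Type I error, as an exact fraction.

67/2048

The Type I error probability is α = P(S ≥ 9) computed under H₀, where S ~ Binomial(11, 1/2).
Summing the upper tail: (55 + 11 + 1) / 2^11 = 67/2048.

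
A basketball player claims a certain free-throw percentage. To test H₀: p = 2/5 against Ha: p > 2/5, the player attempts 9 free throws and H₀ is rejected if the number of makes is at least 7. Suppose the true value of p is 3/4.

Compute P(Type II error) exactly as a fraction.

A Type II error is failing to reject when Ha holds: with p = 3/4, β = P(S ≤ 6).
Adding the binomial probabilities P(S=0)+…+P(S=6) at p = 3/4 gives 13085/32768.

13085/32768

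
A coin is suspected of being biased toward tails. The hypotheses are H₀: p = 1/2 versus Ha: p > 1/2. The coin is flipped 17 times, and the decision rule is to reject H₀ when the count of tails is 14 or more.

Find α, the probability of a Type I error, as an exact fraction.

417/65536

The Type I error probability is α = P(X ≥ 14) computed under H₀, where X ~ Binomial(17, 1/2).
That's C(17,14) + C(17,15) + C(17,16) + C(17,17) over 2^17, i.e. (680 + 136 + 17 + 1)/131072 = 834/131072 = 417/65536.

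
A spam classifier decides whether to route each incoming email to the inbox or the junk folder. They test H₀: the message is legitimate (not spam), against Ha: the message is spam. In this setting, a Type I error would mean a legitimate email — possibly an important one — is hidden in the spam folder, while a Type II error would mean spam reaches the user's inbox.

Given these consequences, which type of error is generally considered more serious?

The Type I consequence (a legitimate email — possibly an important one — is hidden in the spam folder) is more severe than the Type II consequence (spam reaches the user's inbox).

Type I error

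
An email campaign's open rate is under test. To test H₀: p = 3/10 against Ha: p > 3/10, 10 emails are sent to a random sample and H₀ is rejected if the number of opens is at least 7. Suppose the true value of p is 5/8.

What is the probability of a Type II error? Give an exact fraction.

148513581/268435456

β = P(fail to reject H₀ | Ha true) = P(Y ≤ 6 | p = 5/8), Y ~ Binomial(10, 5/8).
Equivalently, β = 1 − P(Y ≥ 7) = 148513581/268435456.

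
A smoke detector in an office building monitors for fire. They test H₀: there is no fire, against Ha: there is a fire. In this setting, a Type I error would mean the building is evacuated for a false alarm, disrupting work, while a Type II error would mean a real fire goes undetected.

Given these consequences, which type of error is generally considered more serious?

Type II error

The Type II consequence (a real fire goes undetected) is more severe than the Type I consequence (the building is evacuated for a false alarm, disrupting work).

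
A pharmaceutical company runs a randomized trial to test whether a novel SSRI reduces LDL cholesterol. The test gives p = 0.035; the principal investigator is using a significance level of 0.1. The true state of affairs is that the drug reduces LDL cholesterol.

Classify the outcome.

The conventional null hypothesis is that the drug has no effect on LDL cholesterol.
Since p = 0.035 < α = 0.1, H₀ is rejected.
H₀ is false (actually the drug reduces LDL cholesterol).
The decision matches the true state — no error.

Neither — the decision is correct.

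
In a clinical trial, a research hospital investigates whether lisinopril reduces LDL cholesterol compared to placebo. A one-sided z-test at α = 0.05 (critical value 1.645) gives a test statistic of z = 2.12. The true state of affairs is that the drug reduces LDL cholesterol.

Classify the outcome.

The conventional null hypothesis is that the drug has no effect on LDL cholesterol.
Since z = 2.12 > z* = 1.645, H₀ is rejected.
H₀ is false (actually the drug reduces LDL cholesterol).
The decision matches the true state — no error.

No error — this is a correct decision.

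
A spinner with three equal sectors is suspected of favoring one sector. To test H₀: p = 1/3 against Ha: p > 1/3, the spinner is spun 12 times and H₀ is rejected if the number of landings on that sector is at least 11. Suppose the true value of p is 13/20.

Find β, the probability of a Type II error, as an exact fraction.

β = P(fail to reject H₀ | Ha true) = P(S ≤ 10 | p = 13/20), S ~ Binomial(12, 13/20).
Summing C(12,j)·(13/20)^j·(7/20)^{12-j} for j = 0..10 gives 3922160441778411/4096000000000000.

3922160441778411/4096000000000000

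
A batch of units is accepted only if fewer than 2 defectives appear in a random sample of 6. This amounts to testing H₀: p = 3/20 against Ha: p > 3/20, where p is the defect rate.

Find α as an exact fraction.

Under H₀, S ~ Binomial(6, 3/20); the Type I error rate is P(S ≥ 2).
α = 1 − P(S ≤ 1) = 1 − 9938999/12800000 = 2861001/12800000.

2861001/12800000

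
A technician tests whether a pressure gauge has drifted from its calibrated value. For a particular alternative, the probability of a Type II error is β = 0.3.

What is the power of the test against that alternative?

Power = 1 − β = 1 − 0.3 = 0.7.

0.7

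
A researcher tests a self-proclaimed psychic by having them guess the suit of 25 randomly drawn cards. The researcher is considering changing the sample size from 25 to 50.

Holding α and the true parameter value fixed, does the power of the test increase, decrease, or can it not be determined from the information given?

It increases.

A larger sample reduces the standard error, pulling the sampling distribution under Ha further from the non-rejection region.
Since power = 1 − β and β decreases, power increases.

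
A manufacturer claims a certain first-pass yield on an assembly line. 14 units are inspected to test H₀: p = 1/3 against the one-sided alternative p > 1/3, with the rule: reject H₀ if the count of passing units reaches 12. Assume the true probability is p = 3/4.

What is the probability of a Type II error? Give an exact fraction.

96485417/134217728

β = P(fail to reject H₀ | Ha true) = P(X ≤ 11 | p = 3/4), X ~ Binomial(14, 3/4).
Summing C(14,j)·(3/4)^j·(1/4)^{14-j} for j = 0..11 gives 96485417/134217728.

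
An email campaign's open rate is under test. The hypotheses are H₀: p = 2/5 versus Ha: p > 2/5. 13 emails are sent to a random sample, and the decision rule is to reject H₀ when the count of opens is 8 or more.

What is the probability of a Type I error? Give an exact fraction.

119227136/1220703125

α = P(reject H₀ | H₀ true) = P(K ≥ 8 | p = 2/5), with K ~ Binomial(13, 2/5).
P(K ≥ 8) = Σ_{j=8}^{13} C(13,j)·(2/5)^j·(3/5)^{13-j} = 119227136/1220703125.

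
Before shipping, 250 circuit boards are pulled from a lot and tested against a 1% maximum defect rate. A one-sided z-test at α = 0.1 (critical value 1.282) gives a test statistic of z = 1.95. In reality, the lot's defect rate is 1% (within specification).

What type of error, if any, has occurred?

Type I error

The conventional null hypothesis is that the lot's defect rate is 1% (within specification).
Since z = 1.95 > z* = 1.282, H₀ is rejected.
H₀ is true (actually the lot's defect rate is 1% (within specification)).
Rejecting a true H₀ is a Type I error.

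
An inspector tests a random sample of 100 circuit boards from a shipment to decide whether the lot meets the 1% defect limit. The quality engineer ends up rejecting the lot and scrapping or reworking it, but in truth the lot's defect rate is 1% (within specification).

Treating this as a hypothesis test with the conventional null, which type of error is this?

The null hypothesis here is that the lot's defect rate is 1% (within specification).
'Rejecting the lot and scrapping or reworking it' corresponds to rejecting H₀.
H₀ was rejected but H₀ is true — a Type I error (false positive).

Type I error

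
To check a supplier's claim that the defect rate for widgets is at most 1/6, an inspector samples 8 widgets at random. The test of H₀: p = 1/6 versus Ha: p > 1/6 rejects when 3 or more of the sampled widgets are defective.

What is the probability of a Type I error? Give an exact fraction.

α = P(reject H₀ | H₀ true) = P(K ≥ 3 | p = 1/6), K ~ Binomial(8, 1/6).
α = 1 − P(K ≤ 2) = 1 − 484375/559872 = 75497/559872.

75497/559872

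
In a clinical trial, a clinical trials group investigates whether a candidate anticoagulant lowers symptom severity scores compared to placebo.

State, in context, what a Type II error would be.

With the conventional null hypothesis that the drug has no effect on symptom severity scores:
A Type II error is failing to reject H₀ when H₀ is false.
Here that means concluding there is insufficient evidence that the drug works when actually the drug lowers symptom severity scores.

A Type II error would mean concluding that the drug has no effect on symptom severity scores (or at least failing to establish that the drug lowers symptom severity scores) when in fact the drug lowers symptom severity scores.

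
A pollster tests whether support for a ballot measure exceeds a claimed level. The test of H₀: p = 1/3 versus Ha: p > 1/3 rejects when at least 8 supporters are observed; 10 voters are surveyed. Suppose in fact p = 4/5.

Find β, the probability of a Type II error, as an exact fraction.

A Type II error is failing to reject when Ha holds: with p = 4/5, β = P(X ≤ 7).
Adding the binomial probabilities P(X=0)+…+P(X=7) at p = 4/5 gives 3146489/9765625.

3146489/9765625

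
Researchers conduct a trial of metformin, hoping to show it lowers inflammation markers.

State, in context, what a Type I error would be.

With the conventional null hypothesis that the drug has no effect on inflammation markers:
A Type I error is rejecting H₀ when H₀ is true.
Here that means concluding that the drug is effective when actually the drug has no effect on inflammation markers.

A Type I error would mean concluding that the drug lowers inflammation markers when in fact the drug has no effect on inflammation markers.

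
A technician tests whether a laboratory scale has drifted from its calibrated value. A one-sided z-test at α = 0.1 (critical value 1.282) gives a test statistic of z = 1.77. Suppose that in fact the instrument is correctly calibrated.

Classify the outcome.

The conventional null hypothesis is that the instrument is correctly calibrated.
Since z = 1.77 > z* = 1.282, H₀ is rejected.
H₀ is true (actually the instrument is correctly calibrated).
Rejecting a true H₀ is a Type I error.

Type I error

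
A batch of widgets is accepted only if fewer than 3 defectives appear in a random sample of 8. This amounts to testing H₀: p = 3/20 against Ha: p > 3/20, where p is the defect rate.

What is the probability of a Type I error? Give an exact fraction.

2693447019/25600000000

α = P(reject H₀ | H₀ true) = P(X ≥ 3 | p = 3/20), X ~ Binomial(8, 3/20).
Computing the lower-tail complement: 1 − 22906552981/25600000000 = 2693447019/25600000000.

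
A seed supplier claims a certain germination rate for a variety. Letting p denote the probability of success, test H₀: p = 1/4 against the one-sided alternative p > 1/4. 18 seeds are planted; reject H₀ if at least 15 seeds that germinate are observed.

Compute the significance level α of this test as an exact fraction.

2933/8589934592

α = P(reject H₀ | H₀ true) = P(S ≥ 15 | p = 1/4), with S ~ Binomial(18, 1/4).
Adding the binomial terms for j = 15 through 18 with p = 1/4 yields 2933/8589934592.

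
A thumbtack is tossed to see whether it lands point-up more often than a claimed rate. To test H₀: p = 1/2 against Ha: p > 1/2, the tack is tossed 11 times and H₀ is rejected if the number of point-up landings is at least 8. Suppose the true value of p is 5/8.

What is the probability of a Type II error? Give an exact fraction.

A Type II error is failing to reject when Ha holds: with p = 5/8, β = P(X ≤ 7).
Equivalently, β = 1 − P(X ≥ 8) = 688976199/1073741824.

688976199/1073741824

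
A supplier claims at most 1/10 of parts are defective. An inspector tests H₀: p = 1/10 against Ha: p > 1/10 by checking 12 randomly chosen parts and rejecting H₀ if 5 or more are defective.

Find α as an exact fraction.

432934327/100000000000

Under H₀, X ~ Binomial(12, 1/10); the Type I error rate is P(X ≥ 5).
α = 1 − P(X ≤ 4) = 1 − 99567065673/100000000000 = 432934327/100000000000.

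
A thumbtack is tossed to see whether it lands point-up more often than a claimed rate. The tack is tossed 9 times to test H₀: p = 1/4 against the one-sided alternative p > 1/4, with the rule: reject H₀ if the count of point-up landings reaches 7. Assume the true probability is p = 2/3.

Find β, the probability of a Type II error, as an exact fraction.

12259/19683

A Type II error is failing to reject when Ha holds: with p = 2/3, β = P(K ≤ 6).
Summing C(9,j)·(2/3)^j·(1/3)^{9-j} for j = 0..6 gives 12259/19683.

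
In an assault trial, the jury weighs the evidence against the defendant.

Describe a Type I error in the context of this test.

With the conventional null hypothesis that the defendant is innocent:
A Type I error is rejecting H₀ when H₀ is true.
Here that means convicting the defendant when actually the defendant is innocent.

A Type I error would mean concluding that the defendant is guilty when in fact the defendant is innocent.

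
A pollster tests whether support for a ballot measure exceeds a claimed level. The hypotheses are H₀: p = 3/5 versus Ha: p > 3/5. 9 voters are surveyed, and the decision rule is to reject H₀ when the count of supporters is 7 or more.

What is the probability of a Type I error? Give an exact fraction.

Under H₀, X ~ Binomial(9, 3/5), and α = P(X ≥ 7).
Summing C(9,j)(3/5)^j(2/5)^{9−j} for j = 7,…,9 gives 452709/1953125.

452709/1953125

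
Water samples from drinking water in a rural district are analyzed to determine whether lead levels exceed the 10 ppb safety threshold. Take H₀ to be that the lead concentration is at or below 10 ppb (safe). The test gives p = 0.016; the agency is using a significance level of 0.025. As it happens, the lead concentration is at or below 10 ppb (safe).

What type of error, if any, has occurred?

Since p = 0.016 < α = 0.025, H₀ is rejected.
H₀ is true (actually the lead concentration is at or below 10 ppb (safe)).
Rejecting a true H₀ is a Type I error.

Type I error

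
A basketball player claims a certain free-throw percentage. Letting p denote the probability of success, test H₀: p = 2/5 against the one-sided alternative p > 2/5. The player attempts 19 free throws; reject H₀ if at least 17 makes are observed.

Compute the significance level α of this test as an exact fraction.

217186304/19073486328125

Under H₀, S ~ Binomial(19, 2/5), and α = P(S ≥ 17).
Summing C(19,j)(2/5)^j(3/5)^{19−j} for j = 17,…,19 gives 217186304/19073486328125.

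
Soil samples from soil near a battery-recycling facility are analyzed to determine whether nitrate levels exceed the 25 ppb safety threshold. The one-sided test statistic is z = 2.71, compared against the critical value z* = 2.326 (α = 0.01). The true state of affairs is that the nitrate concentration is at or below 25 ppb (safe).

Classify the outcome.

Type I error

The conventional null hypothesis is that the nitrate concentration is at or below 25 ppb (safe).
Since z = 2.71 > z* = 2.326, H₀ is rejected.
H₀ is true (actually the nitrate concentration is at or below 25 ppb (safe)).
Rejecting a true H₀ is a Type I error.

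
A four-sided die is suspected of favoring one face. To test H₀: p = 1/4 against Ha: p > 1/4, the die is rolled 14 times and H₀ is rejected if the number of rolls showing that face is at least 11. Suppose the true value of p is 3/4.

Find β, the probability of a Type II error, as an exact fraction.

64244663/134217728

Under the alternative p = 3/4, X ~ Binomial(14, 3/4); β is the probability the test does not reject, P(X < 11).
Summing C(14,j)·(3/4)^j·(1/4)^{14-j} for j = 0..10 gives 64244663/134217728.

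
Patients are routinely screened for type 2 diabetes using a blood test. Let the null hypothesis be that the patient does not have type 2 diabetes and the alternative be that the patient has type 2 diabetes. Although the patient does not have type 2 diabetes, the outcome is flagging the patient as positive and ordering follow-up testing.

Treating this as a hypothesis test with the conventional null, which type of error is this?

'Flagging the patient as positive and ordering follow-up testing' corresponds to rejecting H₀.
H₀ was rejected but H₀ is true — a Type I error (false positive).

Type I error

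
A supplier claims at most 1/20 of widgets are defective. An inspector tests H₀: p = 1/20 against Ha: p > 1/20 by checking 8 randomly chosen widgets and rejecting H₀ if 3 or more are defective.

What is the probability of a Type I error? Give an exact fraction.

The significance level is the probability, assuming p = 1/20, of seeing 3 or more defectives in 8 draws.
α = 1 − P(Y ≤ 2) = 1 − 25451821621/25600000000 = 148178379/25600000000.

148178379/25600000000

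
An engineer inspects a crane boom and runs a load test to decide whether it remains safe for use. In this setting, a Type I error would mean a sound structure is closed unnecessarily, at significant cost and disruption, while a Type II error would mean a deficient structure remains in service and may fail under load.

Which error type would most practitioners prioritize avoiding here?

The Type II consequence (a deficient structure remains in service and may fail under load) is more severe than the Type I consequence (a sound structure is closed unnecessarily, at significant cost and disruption).

Type II error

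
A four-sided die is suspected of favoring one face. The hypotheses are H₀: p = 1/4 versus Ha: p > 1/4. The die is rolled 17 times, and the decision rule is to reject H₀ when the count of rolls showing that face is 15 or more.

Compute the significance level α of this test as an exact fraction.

α = P(reject H₀ | H₀ true) = P(K ≥ 15 | p = 1/4), with K ~ Binomial(17, 1/4).
Summing C(17,j)(1/4)^j(3/4)^{17−j} for j = 15,…,17 gives 319/4294967296.

319/4294967296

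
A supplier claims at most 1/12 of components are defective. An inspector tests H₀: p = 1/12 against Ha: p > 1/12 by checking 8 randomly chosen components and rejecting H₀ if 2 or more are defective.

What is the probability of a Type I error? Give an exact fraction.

Under H₀, K ~ Binomial(8, 1/12); the Type I error rate is P(K ≥ 2).
Computing the lower-tail complement: 1 − 370256249/429981696 = 59725447/429981696.

59725447/429981696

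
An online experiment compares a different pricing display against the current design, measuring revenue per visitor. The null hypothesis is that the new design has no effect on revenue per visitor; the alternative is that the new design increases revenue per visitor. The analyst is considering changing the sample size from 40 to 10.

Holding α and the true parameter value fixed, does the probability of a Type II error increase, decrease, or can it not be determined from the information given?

With less data the test statistic is noisier; under Ha, more outcomes land inside the acceptance region.

It increases.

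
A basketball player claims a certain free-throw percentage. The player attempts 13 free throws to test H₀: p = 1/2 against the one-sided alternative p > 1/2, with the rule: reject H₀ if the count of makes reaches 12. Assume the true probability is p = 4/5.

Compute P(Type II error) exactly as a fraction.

935490453/1220703125

Under the alternative p = 4/5, K ~ Binomial(13, 4/5); β is the probability the test does not reject, P(K < 12).
Summing C(13,j)·(4/5)^j·(1/5)^{13-j} for j = 0..11 gives 935490453/1220703125.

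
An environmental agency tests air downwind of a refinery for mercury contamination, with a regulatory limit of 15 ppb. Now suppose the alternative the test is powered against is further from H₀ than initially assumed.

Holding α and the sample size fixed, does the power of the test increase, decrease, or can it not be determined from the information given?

It increases.

The further the true parameter sits from the null value, the more of the Ha sampling distribution falls in the rejection region.
Since power = 1 − β and β decreases, power increases.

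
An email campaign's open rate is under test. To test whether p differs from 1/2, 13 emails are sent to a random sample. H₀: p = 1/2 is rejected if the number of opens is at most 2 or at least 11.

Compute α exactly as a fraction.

α = P(X ≤ 2 or X ≥ 11 | p = 1/2), X ~ Binomial(13, 1/2).
By symmetry, α = 2·P(X ≤ 2) = 2·(1 + 13 + 78)/8192 = 184/8192 = 23/1024.

23/1024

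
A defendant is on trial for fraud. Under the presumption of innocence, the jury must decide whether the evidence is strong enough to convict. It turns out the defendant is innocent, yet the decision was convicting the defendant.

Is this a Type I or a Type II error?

The null hypothesis here is that the defendant is innocent.
'Convicting the defendant' corresponds to rejecting H₀.
H₀ was rejected but H₀ is true — a Type I error (false positive).

Type I error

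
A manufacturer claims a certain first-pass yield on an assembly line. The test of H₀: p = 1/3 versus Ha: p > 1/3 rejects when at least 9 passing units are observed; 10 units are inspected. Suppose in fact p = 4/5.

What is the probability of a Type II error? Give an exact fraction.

6095609/9765625

Under the alternative p = 4/5, K ~ Binomial(10, 4/5); β is the probability the test does not reject, P(K < 9).
Summing C(10,j)·(4/5)^j·(1/5)^{10-j} for j = 0..8 gives 6095609/9765625.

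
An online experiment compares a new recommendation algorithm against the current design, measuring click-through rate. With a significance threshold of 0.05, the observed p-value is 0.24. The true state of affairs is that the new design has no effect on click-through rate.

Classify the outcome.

Neither — the decision is correct.

The conventional null hypothesis is that the new design has no effect on click-through rate.
Since p = 0.24 ≥ α = 0.05, H₀ is not rejected.
H₀ is true (actually the new design has no effect on click-through rate).
The decision matches the true state — no error.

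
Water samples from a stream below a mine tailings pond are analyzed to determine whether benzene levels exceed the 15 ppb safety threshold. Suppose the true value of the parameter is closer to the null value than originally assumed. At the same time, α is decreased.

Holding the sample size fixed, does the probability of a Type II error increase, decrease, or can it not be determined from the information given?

It increases.

When the true parameter is near the null value, the test has a harder time distinguishing Ha from H₀. A smaller α moves the rejection region further into the tail. With the alternative true, more outcomes now fall outside the rejection region, so failing to reject becomes more likely. Both changes push β in the same direction.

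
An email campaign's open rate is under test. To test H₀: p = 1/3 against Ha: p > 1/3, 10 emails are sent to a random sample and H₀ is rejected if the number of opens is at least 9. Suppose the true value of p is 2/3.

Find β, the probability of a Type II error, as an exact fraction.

17635/19683

β = P(fail to reject H₀ | Ha true) = P(X ≤ 8 | p = 2/3), X ~ Binomial(10, 2/3).
Summing C(10,j)·(2/3)^j·(1/3)^{10-j} for j = 0..8 gives 17635/19683.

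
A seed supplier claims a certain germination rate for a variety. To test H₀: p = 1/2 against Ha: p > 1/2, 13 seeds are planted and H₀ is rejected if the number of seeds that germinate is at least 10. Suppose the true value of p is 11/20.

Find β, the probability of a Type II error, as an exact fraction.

β = P(fail to reject H₀ | Ha true) = P(X ≤ 9 | p = 11/20), X ~ Binomial(13, 11/20).
Summing C(13,j)·(11/20)^j·(9/20)^{13-j} for j = 0..9 gives 1857697115702463/2048000000000000.

1857697115702463/2048000000000000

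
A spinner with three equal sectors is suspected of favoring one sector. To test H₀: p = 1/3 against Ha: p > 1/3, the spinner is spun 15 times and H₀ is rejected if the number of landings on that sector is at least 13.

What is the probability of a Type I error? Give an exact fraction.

The Type I error probability is α = P(X ≥ 13) computed under H₀, where X ~ Binomial(15, 1/3).
Adding the binomial terms for j = 13 through 15 with p = 1/3 yields 451/14348907.

451/14348907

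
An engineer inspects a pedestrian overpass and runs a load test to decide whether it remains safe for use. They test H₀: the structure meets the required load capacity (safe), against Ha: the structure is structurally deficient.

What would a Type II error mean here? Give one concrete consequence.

A Type II error would mean concluding that the structure meets the required load capacity (safe) (or at least failing to establish that the structure is structurally deficient) when in fact the structure is structurally deficient. Consequence: a deficient structure remains in service and may fail under load.

A Type II error is failing to reject H₀ when H₀ is false.
Here that means keeping the structure open when actually the structure is structurally deficient.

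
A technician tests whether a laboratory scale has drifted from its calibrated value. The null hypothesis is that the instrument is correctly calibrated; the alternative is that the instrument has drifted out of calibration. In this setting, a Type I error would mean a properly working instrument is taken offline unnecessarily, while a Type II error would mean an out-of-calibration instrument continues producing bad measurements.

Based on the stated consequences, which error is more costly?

The Type II consequence (an out-of-calibration instrument continues producing bad measurements) is more severe than the Type I consequence (a properly working instrument is taken offline unnecessarily).

Type II error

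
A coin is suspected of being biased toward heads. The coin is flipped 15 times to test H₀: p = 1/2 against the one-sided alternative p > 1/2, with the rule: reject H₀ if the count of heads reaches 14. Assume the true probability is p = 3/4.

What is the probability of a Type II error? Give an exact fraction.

493824191/536870912

A Type II error is failing to reject when Ha holds: with p = 3/4, β = P(Y ≤ 13).
Summing C(15,j)·(3/4)^j·(1/4)^{15-j} for j = 0..13 gives 493824191/536870912.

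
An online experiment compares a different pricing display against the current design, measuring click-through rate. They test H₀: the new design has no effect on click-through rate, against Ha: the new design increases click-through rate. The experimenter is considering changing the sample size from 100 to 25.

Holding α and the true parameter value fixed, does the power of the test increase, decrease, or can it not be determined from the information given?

Reducing n widens both sampling distributions, so the test has less ability to distinguish Ha from H₀.
Since power = 1 − β and β increases, power decreases.

It decreases.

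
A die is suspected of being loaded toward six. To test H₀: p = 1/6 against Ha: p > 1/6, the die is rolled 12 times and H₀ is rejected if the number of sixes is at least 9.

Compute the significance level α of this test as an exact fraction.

The Type I error probability is α = P(S ≥ 9) computed under H₀, where S ~ Binomial(12, 1/6).
Summing C(12,j)(1/6)^j(5/6)^{12−j} for j = 9,…,12 gives 9737/725594112.

9737/725594112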